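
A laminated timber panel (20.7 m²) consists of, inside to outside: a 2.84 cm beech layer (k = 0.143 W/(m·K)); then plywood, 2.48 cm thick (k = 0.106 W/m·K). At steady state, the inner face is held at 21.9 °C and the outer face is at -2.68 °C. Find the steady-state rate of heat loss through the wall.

Series thermal resistances, inner to outer:
  R_beech = L/(kA) = 0.0284/(0.143·20.7) = 0.009594 K/W
  R_plywood = L/(kA) = 0.0248/(0.106·20.7) = 0.01130 K/W
ΣR = 0.009594 + 0.01130 = 0.02089 K/W
Q = ΔT/ΣR = (21.9 °C − -2.68 °C)/0.02089 = 1180 W

Q = 1180 W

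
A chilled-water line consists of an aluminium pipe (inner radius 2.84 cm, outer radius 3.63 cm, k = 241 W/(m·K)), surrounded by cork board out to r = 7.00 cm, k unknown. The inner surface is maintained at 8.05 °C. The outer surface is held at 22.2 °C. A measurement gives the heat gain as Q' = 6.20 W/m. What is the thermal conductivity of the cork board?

k = 0.0458 W/m·K

ΣR = ΔT/Q' = |8.05 − 22.2|/6.20 = 2.282 m·K/W
Known resistances:
  R'_aluminium = ln(0.0363/0.0284)/(2πk) = 0.2454/(2π·241) = 1.621×10^-4 m·K/W
R_cork board = ΣR − ΣR_known = 2.282 − 1.621×10^-4 = 2.282 m·K/W
ln(r₂/r₁)/(2πk) = 2.282 ⇒ k = 0.6567/(2π·2.282) = 0.0458 W/m·K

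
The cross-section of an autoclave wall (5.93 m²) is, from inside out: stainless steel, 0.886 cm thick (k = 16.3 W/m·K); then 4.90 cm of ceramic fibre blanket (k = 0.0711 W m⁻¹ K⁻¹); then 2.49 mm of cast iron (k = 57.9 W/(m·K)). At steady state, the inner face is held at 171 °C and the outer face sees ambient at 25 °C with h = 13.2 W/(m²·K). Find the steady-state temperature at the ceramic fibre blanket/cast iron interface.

T = 39.5 °C

Resistance network (inner→outer):
  R_stainless steel = L/(kA) = 0.00886/(16.3·5.93) = 9.166×10^-5 K/W
  R_ceramic fibre blanket = L/(kA) = 0.0490/(0.0711·5.93) = 0.1162 K/W
  R_cast iron = L/(kA) = 0.00249/(57.9·5.93) = 7.252×10^-6 K/W
  R_conv,out = 1/(hA) = 1/(13.2·5.93) = 0.01278 K/W
ΣR = 9.166×10^-5 + 0.1162 + 7.252×10^-6 + 0.01278 = 0.1291 K/W
Q = ΔT/ΣR = (171 °C − 25 °C)/0.1291 = 1131 W
From the inner boundary to the ceramic fibre blanket/cast iron interface, ΣR_partial = 0.1163 K/W.
T_interface = T_in − Q·ΣR_partial = 171 °C − (1131)(0.1163) = 39.5 °C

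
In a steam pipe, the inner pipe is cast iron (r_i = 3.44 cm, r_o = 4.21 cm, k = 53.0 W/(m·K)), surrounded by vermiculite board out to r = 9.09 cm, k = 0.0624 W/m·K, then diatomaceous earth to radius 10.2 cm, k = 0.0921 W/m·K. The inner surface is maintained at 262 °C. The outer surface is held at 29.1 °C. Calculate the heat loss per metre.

Resistance network (inner→outer):
  R'_cast iron = ln(0.0421/0.0344)/(2πk) = 0.2020/(2π·53.0) = 6.066×10^-4 m·K/W
  R'_vermiculite board = ln(0.0909/0.0421)/(2πk) = 0.7697/(2π·0.0624) = 1.963 m·K/W
  R'_diatomaceous earth = ln(0.102/0.0909)/(2πk) = 0.1152/(2π·0.0921) = 0.1991 m·K/W
ΣR = 6.066×10^-4 + 1.963 + 0.1991 = 2.163 m·K/W
Q' = ΔT/ΣR = (262 °C − 29.1 °C)/2.163 = 108 W/m

Q' = 108 W/m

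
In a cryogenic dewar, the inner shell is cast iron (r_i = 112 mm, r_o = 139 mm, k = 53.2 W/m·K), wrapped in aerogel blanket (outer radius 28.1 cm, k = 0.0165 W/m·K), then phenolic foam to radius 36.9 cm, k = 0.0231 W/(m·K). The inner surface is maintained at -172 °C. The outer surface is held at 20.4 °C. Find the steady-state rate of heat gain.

Treat each layer as a resistance in series:
  R_cast iron = (1/0.112 − 1/0.139)/(4πk) = 1.734/(4π·53.2) = 0.002594 K/W
  R_aerogel blanket = (1/0.139 − 1/0.281)/(4πk) = 3.636/(4π·0.0165) = 17.53 K/W
  R_phenolic foam = (1/0.281 − 1/0.369)/(4πk) = 0.8487/(4π·0.0231) = 2.924 K/W
ΣR = 0.002594 + 17.53 + 2.924 = 20.46 K/W
Q = ΔT/ΣR = (-172 °C − 20.4 °C)/20.46 = -9.40 W
(Negative Q ⇒ heat flows inward; heat gain = 9.40 W.)

Q = 9.40 W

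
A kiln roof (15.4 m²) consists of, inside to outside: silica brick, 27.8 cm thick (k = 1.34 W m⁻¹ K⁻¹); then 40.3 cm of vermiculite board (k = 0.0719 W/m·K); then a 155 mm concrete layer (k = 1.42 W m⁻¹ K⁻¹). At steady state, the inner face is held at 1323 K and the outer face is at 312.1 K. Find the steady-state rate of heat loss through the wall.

Q = 2.63 kW

Treat each layer as a resistance in series:
  R_silica brick = L/(kA) = 0.278/(1.34·15.4) = 0.01347 K/W
  R_vermiculite board = L/(kA) = 0.403/(0.0719·15.4) = 0.3640 K/W
  R_concrete = L/(kA) = 0.155/(1.42·15.4) = 0.007088 K/W
ΣR = 0.01347 + 0.3640 + 0.007088 = 0.3846 K/W
Q = ΔT/ΣR = (1323 K − 312.1 K)/0.3846 = 2630 W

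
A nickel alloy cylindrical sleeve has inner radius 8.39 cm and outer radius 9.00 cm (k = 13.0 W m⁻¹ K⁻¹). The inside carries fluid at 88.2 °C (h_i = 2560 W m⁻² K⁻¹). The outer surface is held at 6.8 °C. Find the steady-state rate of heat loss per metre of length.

Treat each layer as a resistance in series:
  R'_conv,in = 1/(2πr h) = 1/(2π·0.0839·2560) = 7.410×10^-4 m·K/W
  R'_nickel alloy = ln(0.0900/0.0839)/(2πk) = 0.07018/(2π·13.0) = 8.592×10^-4 m·K/W
ΣR = 7.410×10^-4 + 8.592×10^-4 = 0.001600 m·K/W
Q' = ΔT/ΣR = (88.2 °C − 6.8 °C)/0.001600 = 50900 W/m

Q' = 50.9 kW/m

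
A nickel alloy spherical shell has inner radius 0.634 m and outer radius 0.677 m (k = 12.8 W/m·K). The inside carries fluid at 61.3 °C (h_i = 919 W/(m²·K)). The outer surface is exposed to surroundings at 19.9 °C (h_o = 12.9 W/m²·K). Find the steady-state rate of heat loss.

Treat each layer as a resistance in series:
  R_conv,in = 1/(4πr²h) = 1/(4π·0.634²·919) = 2.154×10^-4 K/W
  R_nickel alloy = (1/0.634 − 1/0.677)/(4πk) = 0.1002/(4π·12.8) = 6.228×10^-4 K/W
  R_conv,out = 1/(4πr²h) = 1/(4π·0.677²·12.9) = 0.01346 K/W
ΣR = 2.154×10^-4 + 6.228×10^-4 + 0.01346 = 0.01430 K/W
Q = ΔT/ΣR = (61.3 °C − 19.9 °C)/0.01430 = 2900 W

Q = 2.90 kW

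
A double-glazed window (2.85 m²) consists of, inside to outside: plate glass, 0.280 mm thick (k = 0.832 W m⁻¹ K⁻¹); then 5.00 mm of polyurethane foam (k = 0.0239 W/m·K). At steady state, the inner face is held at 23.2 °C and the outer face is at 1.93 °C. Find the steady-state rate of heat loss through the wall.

Treat each layer as a resistance in series:
  R_plate glass = L/(kA) = 2.80×10^-4/(0.832·2.85) = 1.181×10^-4 K/W
  R_polyurethane foam = L/(kA) = 0.00500/(0.0239·2.85) = 0.07341 K/W
ΣR = 1.181×10^-4 + 0.07341 = 0.07353 K/W
Q = ΔT/ΣR = (23.2 °C − 1.93 °C)/0.07353 = 289 W

Q = 289 W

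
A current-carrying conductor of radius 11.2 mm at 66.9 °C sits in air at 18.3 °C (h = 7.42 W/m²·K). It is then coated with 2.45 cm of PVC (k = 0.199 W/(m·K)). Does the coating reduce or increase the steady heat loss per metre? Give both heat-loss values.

Critical radius for a cylinder: r_cr = k/h = 0.0268 m = 2.68 cm.
Outer radius after coating: r₂ = 0.0112 + 0.0245 = 0.0357 m.
r₁ < r_cr < r₂: heat loss rises to a maximum at r_cr then falls. Whether the coating helps depends on whether Q(r₂) has dropped back below Q(r₁).
Bare: R = 1/(2πr₁h) = 1.915 m·K/W; Q = 48.6/1.915 = 25.4 W/m.
Coated: R = R_cond + R_conv = 1.528 m·K/W; Q = 48.6/1.528 = 31.8 W/m.

increases: 25.4 → 31.8 W/m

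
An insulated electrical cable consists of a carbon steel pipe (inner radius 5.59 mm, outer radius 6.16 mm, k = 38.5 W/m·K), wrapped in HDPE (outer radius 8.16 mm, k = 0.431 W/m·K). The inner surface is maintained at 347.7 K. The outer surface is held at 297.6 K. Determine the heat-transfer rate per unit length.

Q' = 481 W/m

Treat each layer as a resistance in series:
  R'_carbon steel = ln(0.00616/0.00559)/(2πk) = 0.09710/(2π·38.5) = 4.014×10^-4 m·K/W
  R'_HDPE = ln(0.00816/0.00616)/(2πk) = 0.2812/(2π·0.431) = 0.1038 m·K/W
ΣR = 4.014×10^-4 + 0.1038 = 0.1042 m·K/W
Q' = ΔT/ΣR = (347.7 K − 297.6 K)/0.1042 = 481 W/m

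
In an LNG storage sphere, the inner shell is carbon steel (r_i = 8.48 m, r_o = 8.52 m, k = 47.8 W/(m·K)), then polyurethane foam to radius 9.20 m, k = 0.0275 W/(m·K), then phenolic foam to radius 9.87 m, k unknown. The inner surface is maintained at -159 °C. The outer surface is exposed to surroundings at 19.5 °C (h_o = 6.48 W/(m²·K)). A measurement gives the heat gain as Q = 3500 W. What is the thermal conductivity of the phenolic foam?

k = 0.0228 W/m·K

ΣR = ΔT/Q = |-159 − 19.5|/3500 = 0.05100 K/W
Known resistances:
  R_carbon steel = (1/8.48 − 1/8.52)/(4πk) = 5.536×10^-4/(4π·47.8) = 9.217×10^-7 K/W
  R_polyurethane foam = (1/8.52 − 1/9.20)/(4πk) = 0.008675/(4π·0.0275) = 0.02510 K/W
  R_conv,out = 1/(4πr²h) = 1/(4π·9.87²·6.48) = 1.261×10^-4 K/W
R_phenolic foam = ΣR − ΣR_known = 0.05100 − 0.02523 = 0.02577 K/W
(1/r₁−1/r₂)/(4πk) = 0.02577 ⇒ k = 0.007379/(4π·0.02577) = 0.0228 W/m·K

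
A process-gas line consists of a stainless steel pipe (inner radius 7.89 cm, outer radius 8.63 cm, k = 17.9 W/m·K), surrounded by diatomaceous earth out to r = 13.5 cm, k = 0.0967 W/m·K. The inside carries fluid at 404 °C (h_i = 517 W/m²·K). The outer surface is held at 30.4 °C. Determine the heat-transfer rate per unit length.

Q' = 504 W/m

Series thermal resistances, inner to outer:
  R'_conv,in = 1/(2πr h) = 1/(2π·0.0789·517) = 0.003902 m·K/W
  R'_stainless steel = ln(0.0863/0.0789)/(2πk) = 0.08965/(2π·17.9) = 7.971×10^-4 m·K/W
  R'_diatomaceous earth = ln(0.135/0.0863)/(2πk) = 0.4474/(2π·0.0967) = 0.7364 m·K/W
ΣR = 0.003902 + 7.971×10^-4 + 0.7364 = 0.7411 m·K/W
Q' = ΔT/ΣR = (404 °C − 30.4 °C)/0.7411 = 504 W/m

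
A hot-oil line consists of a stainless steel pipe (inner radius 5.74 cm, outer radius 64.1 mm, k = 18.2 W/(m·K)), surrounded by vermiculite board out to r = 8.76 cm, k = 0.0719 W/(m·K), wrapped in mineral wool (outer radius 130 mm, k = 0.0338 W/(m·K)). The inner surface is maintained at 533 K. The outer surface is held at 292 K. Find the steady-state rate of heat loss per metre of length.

Resistance network (inner→outer):
  R'_stainless steel = ln(0.0641/0.0574)/(2πk) = 0.1104/(2π·18.2) = 9.654×10^-4 m·K/W
  R'_vermiculite board = ln(0.0876/0.0641)/(2πk) = 0.3123/(2π·0.0719) = 0.6914 m·K/W
  R'_mineral wool = ln(0.130/0.0876)/(2πk) = 0.3948/(2π·0.0338) = 1.859 m·K/W
ΣR = 9.654×10^-4 + 0.6914 + 1.859 = 2.551 m·K/W
Q' = ΔT/ΣR = (533 K − 292 K)/2.551 = 94.5 W/m

Q' = 94.5 W/m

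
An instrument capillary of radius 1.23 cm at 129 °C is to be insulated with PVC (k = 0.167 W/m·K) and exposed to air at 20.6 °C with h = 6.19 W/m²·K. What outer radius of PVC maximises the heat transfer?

r_cr = 2.70 cm

For a cylinder, r_cr = k_ins/h = 0.167/6.19 = 0.0270 m = 2.70 cm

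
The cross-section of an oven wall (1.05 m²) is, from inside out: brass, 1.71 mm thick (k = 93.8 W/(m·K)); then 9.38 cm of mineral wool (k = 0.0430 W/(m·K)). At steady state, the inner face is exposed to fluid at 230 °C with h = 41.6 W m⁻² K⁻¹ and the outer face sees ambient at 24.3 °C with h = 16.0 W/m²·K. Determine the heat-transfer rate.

Q = 95.2 W

Series thermal resistances, inner to outer:
  R_conv,in = 1/(hA) = 1/(41.6·1.05) = 0.02289 K/W
  R_brass = L/(kA) = 0.00171/(93.8·1.05) = 1.736×10^-5 K/W
  R_mineral wool = L/(kA) = 0.0938/(0.0430·1.05) = 2.078 K/W
  R_conv,out = 1/(hA) = 1/(16.0·1.05) = 0.05952 K/W
ΣR = 0.02289 + 1.736×10^-5 + 2.078 + 0.05952 = 2.160 K/W
Q = ΔT/ΣR = (230 °C − 24.3 °C)/2.160 = 95.2 W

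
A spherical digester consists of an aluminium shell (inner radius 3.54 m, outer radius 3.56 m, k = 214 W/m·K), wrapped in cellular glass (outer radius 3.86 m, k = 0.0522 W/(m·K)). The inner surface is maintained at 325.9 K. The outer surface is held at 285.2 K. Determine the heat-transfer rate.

Series thermal resistances, inner to outer:
  R_aluminium = (1/3.54 − 1/3.56)/(4πk) = 0.001587/(4π·214) = 5.901×10^-7 K/W
  R_cellular glass = (1/3.56 − 1/3.86)/(4πk) = 0.02183/(4π·0.0522) = 0.03328 K/W
ΣR = 5.901×10^-7 + 0.03328 = 0.03328 K/W
Q = ΔT/ΣR = (325.9 K − 285.2 K)/0.03328 = 1220 W

Q = 1220 W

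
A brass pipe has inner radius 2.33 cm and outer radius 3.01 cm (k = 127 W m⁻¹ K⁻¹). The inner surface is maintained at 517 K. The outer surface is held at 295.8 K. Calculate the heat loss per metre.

Q' = 2πk·ΔT/ln(r₂/r₁) = 2π × 127 × 221.2 / ln(0.0301/0.0233) = 6.89×10^5 W/m

Q' = 6.89×10^5 W/m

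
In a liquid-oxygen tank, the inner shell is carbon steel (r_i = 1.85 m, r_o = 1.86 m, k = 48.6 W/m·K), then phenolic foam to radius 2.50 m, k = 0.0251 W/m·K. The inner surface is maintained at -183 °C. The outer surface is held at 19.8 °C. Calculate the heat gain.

Q = 465 W

Resistance network (inner→outer):
  R_carbon steel = (1/1.85 − 1/1.86)/(4πk) = 0.002906/(4π·48.6) = 4.758×10^-6 K/W
  R_phenolic foam = (1/1.86 − 1/2.50)/(4πk) = 0.1376/(4π·0.0251) = 0.4364 K/W
ΣR = 4.758×10^-6 + 0.4364 = 0.4364 K/W
Q = ΔT/ΣR = (-183 °C − 19.8 °C)/0.4364 = -465 W
(Negative Q ⇒ heat flows inward; heat gain = 465 W.)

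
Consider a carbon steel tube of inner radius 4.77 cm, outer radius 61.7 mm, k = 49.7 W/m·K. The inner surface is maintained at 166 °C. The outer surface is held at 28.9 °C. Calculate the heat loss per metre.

Q' = 2πk·ΔT/ln(r₂/r₁) = 2π × 49.7 × 137.1 / ln(0.0617/0.0477) = 1.66×10^5 W/m

Q' = 166 kW/m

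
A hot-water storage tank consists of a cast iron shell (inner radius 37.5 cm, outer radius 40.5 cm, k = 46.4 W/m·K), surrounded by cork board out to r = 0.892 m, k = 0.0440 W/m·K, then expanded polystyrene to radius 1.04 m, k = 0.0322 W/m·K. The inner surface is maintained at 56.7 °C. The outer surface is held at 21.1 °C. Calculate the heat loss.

Resistance network (inner→outer):
  R_cast iron = (1/0.375 − 1/0.405)/(4πk) = 0.1975/(4π·46.4) = 3.388×10^-4 K/W
  R_cork board = (1/0.405 − 1/0.892)/(4πk) = 1.348/(4π·0.0440) = 2.438 K/W
  R_expanded polystyrene = (1/0.892 − 1/1.04)/(4πk) = 0.1595/(4π·0.0322) = 0.3943 K/W
ΣR = 3.388×10^-4 + 2.438 + 0.3943 = 2.833 K/W
Q = ΔT/ΣR = (56.7 °C − 21.1 °C)/2.833 = 12.6 W

Q = 12.6 W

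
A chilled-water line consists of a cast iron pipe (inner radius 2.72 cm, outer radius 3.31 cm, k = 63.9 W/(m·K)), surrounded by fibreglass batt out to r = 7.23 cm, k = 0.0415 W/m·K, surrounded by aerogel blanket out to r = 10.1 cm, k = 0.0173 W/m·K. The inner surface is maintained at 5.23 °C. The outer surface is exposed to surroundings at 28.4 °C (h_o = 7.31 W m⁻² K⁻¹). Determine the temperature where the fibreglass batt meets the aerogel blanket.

T = 16.3 °C

Resistance network (inner→outer):
  R'_cast iron = ln(0.0331/0.0272)/(2πk) = 0.1963/(2π·63.9) = 4.890×10^-4 m·K/W
  R'_fibreglass batt = ln(0.0723/0.0331)/(2πk) = 0.7813/(2π·0.0415) = 2.996 m·K/W
  R'_aerogel blanket = ln(0.101/0.0723)/(2πk) = 0.3343/(2π·0.0173) = 3.075 m·K/W
  R'_conv,out = 1/(2πr h) = 1/(2π·0.101·7.31) = 0.2156 m·K/W
ΣR = 4.890×10^-4 + 2.996 + 3.075 + 0.2156 = 6.287 m·K/W
Q' = ΔT/ΣR = (5.23 °C − 28.4 °C)/6.287 = -3.685 W/m
From the inner boundary to the fibreglass batt/aerogel blanket interface, ΣR_partial = 2.996 m·K/W.
T_interface = T_in − Q'·ΣR_partial = 5.23 °C − (-3.685)(2.996) = 16.3 °C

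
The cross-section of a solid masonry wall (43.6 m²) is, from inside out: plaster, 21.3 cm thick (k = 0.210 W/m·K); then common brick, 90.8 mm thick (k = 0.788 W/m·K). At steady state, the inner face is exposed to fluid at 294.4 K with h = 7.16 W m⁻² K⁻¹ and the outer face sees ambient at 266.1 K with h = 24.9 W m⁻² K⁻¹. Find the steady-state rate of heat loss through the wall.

Q = 942 W

Series thermal resistances, inner to outer:
  R_conv,in = 1/(hA) = 1/(7.16·43.6) = 0.003203 K/W
  R_plaster = L/(kA) = 0.213/(0.210·43.6) = 0.02326 K/W
  R_common brick = L/(kA) = 0.0908/(0.788·43.6) = 0.002643 K/W
  R_conv,out = 1/(hA) = 1/(24.9·43.6) = 9.211×10^-4 K/W
ΣR = 0.003203 + 0.02326 + 0.002643 + 9.211×10^-4 = 0.03003 K/W
Q = ΔT/ΣR = (294.4 K − 266.1 K)/0.03003 = 942 W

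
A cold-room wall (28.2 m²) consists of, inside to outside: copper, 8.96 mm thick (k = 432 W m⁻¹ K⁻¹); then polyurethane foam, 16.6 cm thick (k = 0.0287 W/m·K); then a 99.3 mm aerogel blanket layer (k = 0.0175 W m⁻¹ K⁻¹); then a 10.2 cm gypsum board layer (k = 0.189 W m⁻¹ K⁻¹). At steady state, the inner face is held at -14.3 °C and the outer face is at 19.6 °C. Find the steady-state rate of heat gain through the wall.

Q = 79.7 W

Series thermal resistances, inner to outer:
  R_copper = L/(kA) = 0.00896/(432·28.2) = 7.355×10^-7 K/W
  R_polyurethane foam = L/(kA) = 0.166/(0.0287·28.2) = 0.2051 K/W
  R_aerogel blanket = L/(kA) = 0.0993/(0.0175·28.2) = 0.2012 K/W
  R_gypsum board = L/(kA) = 0.102/(0.189·28.2) = 0.01914 K/W
ΣR = 7.355×10^-7 + 0.2051 + 0.2012 + 0.01914 = 0.4254 K/W
Q = ΔT/ΣR = (-14.3 °C − 19.6 °C)/0.4254 = -79.7 W
(Negative Q ⇒ heat flows inward; heat gain = 79.7 W.)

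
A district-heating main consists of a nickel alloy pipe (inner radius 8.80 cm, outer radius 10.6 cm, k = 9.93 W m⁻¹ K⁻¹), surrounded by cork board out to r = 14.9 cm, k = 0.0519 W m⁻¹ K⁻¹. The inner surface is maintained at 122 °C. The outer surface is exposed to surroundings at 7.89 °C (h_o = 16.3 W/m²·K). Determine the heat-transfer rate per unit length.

Resistance network (inner→outer):
  R'_nickel alloy = ln(0.106/0.0880)/(2πk) = 0.1861/(2π·9.93) = 0.002983 m·K/W
  R'_cork board = ln(0.149/0.106)/(2πk) = 0.3405/(2π·0.0519) = 1.044 m·K/W
  R'_conv,out = 1/(2πr h) = 1/(2π·0.149·16.3) = 0.06553 m·K/W
ΣR = 0.002983 + 1.044 + 0.06553 = 1.113 m·K/W
Q' = ΔT/ΣR = (122 °C − 7.89 °C)/1.113 = 103 W/m

Q' = 103 W/m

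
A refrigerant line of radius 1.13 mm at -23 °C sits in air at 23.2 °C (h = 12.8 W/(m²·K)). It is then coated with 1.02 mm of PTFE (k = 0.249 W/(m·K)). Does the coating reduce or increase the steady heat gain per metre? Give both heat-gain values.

Critical radius for a cylinder: r_cr = k/h = 0.0195 m = 1.95 cm.
Outer radius after coating: r₂ = 0.00113 + 0.00102 = 0.00215 m.
Since r₁ < r_cr and r₂ ≤ r_cr, the coating moves toward the maximum at r_cr — heat gain rises.
Bare: R = 1/(2πr₁h) = 11.00 m·K/W; Q = 46.2/11.00 = 4.20 W/m.
Coated: R = R_cond + R_conv = 6.194 m·K/W; Q = 46.2/6.194 = 7.46 W/m.

increases: 4.20 → 7.46 W/m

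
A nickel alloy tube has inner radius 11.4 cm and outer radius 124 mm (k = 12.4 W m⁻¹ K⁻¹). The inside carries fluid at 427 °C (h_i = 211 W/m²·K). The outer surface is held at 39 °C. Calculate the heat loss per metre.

Treat each layer as a resistance in series:
  R'_conv,in = 1/(2πr h) = 1/(2π·0.114·211) = 0.006617 m·K/W
  R'_nickel alloy = ln(0.124/0.114)/(2πk) = 0.08408/(2π·12.4) = 0.001079 m·K/W
ΣR = 0.006617 + 0.001079 = 0.007696 m·K/W
Q' = ΔT/ΣR = (427 °C − 39 °C)/0.007696 = 50400 W/m

Q' = 50400 W/m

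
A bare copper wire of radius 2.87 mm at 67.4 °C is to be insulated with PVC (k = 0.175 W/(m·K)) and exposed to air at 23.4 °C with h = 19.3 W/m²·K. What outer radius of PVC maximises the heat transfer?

r_cr = 0.907 cm

For a cylinder, r_cr = k_ins/h = 0.175/19.3 = 0.00907 m = 0.907 cm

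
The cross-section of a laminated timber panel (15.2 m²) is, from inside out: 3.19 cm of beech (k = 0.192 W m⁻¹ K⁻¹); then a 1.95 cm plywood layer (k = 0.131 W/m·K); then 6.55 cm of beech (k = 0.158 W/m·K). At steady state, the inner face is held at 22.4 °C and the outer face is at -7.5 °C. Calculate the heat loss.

Series thermal resistances, inner to outer:
  R_beech = L/(kA) = 0.0319/(0.192·15.2) = 0.01093 K/W
  R_plywood = L/(kA) = 0.0195/(0.131·15.2) = 0.009793 K/W
  R_beech = L/(kA) = 0.0655/(0.158·15.2) = 0.02727 K/W
ΣR = 0.01093 + 0.009793 + 0.02727 = 0.04799 K/W
Q = ΔT/ΣR = (22.4 °C − -7.5 °C)/0.04799 = 623 W

Q = 623 W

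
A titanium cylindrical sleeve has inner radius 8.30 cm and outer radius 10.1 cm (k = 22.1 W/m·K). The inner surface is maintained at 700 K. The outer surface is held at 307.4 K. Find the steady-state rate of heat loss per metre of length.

Q' = 278 kW/m

Q' = 2πk·ΔT/ln(r₂/r₁) = 2π × 22.1 × 392.6 / ln(0.101/0.0830) = 2.78×10^5 W/m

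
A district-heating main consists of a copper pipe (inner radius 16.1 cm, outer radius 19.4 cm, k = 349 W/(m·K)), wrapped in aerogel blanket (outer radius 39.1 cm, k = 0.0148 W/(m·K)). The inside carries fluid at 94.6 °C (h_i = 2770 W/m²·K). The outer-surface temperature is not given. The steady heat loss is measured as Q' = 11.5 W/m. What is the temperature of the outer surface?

Sum the resistances:
  R'_conv,in = 1/(2πr h) = 1/(2π·0.161·2770) = 3.569×10^-4 m·K/W
  R'_copper = ln(0.194/0.161)/(2πk) = 0.1865/(2π·349) = 8.503×10^-5 m·K/W
  R'_aerogel blanket = ln(0.391/0.194)/(2πk) = 0.7008/(2π·0.0148) = 7.537 m·K/W
ΣR = 7.537 m·K/W
ΔT = Q'·ΣR = 11.5 × 7.537 = 86.68 K
Heat flows outward, so T_out = T_in − ΔT = 94.6 − 86.68 = 7.92 °C

T_out = 7.92 °C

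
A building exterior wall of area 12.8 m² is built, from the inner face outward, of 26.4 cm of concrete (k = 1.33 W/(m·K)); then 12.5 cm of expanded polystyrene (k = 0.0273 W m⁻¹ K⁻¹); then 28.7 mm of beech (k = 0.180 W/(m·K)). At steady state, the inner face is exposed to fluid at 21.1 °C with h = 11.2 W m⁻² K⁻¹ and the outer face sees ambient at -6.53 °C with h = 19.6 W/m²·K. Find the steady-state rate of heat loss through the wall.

Series thermal resistances, inner to outer:
  R_conv,in = 1/(hA) = 1/(11.2·12.8) = 0.006975 K/W
  R_concrete = L/(kA) = 0.264/(1.33·12.8) = 0.01551 K/W
  R_expanded polystyrene = L/(kA) = 0.125/(0.0273·12.8) = 0.3577 K/W
  R_beech = L/(kA) = 0.0287/(0.180·12.8) = 0.01246 K/W
  R_conv,out = 1/(hA) = 1/(19.6·12.8) = 0.003986 K/W
ΣR = 0.006975 + 0.01551 + 0.3577 + 0.01246 + 0.003986 = 0.3966 K/W
Q = ΔT/ΣR = (21.1 °C − -6.53 °C)/0.3966 = 69.7 W

Q = 69.7 W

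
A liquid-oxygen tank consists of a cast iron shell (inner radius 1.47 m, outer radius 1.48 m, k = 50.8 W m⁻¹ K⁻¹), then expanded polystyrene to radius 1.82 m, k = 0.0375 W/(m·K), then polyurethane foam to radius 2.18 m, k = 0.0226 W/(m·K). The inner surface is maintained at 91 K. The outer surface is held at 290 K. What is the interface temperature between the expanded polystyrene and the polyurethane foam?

T = 181.8 K

Resistance network (inner→outer):
  R_cast iron = (1/1.47 − 1/1.48)/(4πk) = 0.004596/(4π·50.8) = 7.200×10^-6 K/W
  R_expanded polystyrene = (1/1.48 − 1/1.82)/(4πk) = 0.1262/(4π·0.0375) = 0.2679 K/W
  R_polyurethane foam = (1/1.82 − 1/2.18)/(4πk) = 0.09073/(4π·0.0226) = 0.3195 K/W
ΣR = 7.200×10^-6 + 0.2679 + 0.3195 = 0.5874 K/W
Q = ΔT/ΣR = (91 K − 290 K)/0.5874 = -338.8 W
From the inner boundary to the expanded polystyrene/polyurethane foam interface, ΣR_partial = 0.2679 K/W.
T_interface = T_in − Q·ΣR_partial = 91 K − (-338.8)(0.2679) = 181.8 K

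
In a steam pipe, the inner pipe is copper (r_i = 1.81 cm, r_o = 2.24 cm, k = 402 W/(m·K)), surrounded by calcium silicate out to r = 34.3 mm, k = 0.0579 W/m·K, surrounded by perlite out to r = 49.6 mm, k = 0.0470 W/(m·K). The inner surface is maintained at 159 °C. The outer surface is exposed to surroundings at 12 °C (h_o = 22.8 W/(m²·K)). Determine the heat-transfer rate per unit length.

Series thermal resistances, inner to outer:
  R'_copper = ln(0.0224/0.0181)/(2πk) = 0.2131/(2π·402) = 8.439×10^-5 m·K/W
  R'_calcium silicate = ln(0.0343/0.0224)/(2πk) = 0.4261/(2π·0.0579) = 1.171 m·K/W
  R'_perlite = ln(0.0496/0.0343)/(2πk) = 0.3688/(2π·0.0470) = 1.249 m·K/W
  R'_conv,out = 1/(2πr h) = 1/(2π·0.0496·22.8) = 0.1407 m·K/W
ΣR = 8.439×10^-5 + 1.171 + 1.249 + 0.1407 = 2.561 m·K/W
Q' = ΔT/ΣR = (159 °C − 12 °C)/2.561 = 57.4 W/m

Q' = 57.4 W/m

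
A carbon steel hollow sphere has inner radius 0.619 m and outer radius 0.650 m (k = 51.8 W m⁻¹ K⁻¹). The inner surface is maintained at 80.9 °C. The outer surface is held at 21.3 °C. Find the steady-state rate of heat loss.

Q = 4πk·ΔT/(1/r₁ − 1/r₂) = 4π × 51.8 × 59.6 / (1/0.619 − 1/0.650) = 5.04×10^5 W

Q = 5.04×10^5 W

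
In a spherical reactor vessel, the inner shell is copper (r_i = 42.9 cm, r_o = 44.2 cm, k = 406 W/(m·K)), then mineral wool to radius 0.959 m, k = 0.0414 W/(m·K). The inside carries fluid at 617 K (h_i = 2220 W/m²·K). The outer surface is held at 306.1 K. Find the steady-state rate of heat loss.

Treat each layer as a resistance in series:
  R_conv,in = 1/(4πr²h) = 1/(4π·0.429²·2220) = 1.948×10^-4 K/W
  R_copper = (1/0.429 − 1/0.442)/(4πk) = 0.06856/(4π·406) = 1.344×10^-5 K/W
  R_mineral wool = (1/0.442 − 1/0.959)/(4πk) = 1.220/(4π·0.0414) = 2.344 K/W
ΣR = 1.948×10^-4 + 1.344×10^-5 + 2.344 = 2.344 K/W
Q = ΔT/ΣR = (617 K − 306.1 K)/2.344 = 133 W

Q = 133 W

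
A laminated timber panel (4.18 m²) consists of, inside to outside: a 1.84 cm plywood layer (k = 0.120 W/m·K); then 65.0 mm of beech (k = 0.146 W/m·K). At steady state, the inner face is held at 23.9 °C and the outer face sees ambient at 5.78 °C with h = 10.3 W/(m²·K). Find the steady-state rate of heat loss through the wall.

Q = 109 W

Treat each layer as a resistance in series:
  R_plywood = L/(kA) = 0.0184/(0.120·4.18) = 0.03668 K/W
  R_beech = L/(kA) = 0.0650/(0.146·4.18) = 0.1065 K/W
  R_conv,out = 1/(hA) = 1/(10.3·4.18) = 0.02323 K/W
ΣR = 0.03668 + 0.1065 + 0.02323 = 0.1664 K/W
Q = ΔT/ΣR = (23.9 °C − 5.78 °C)/0.1664 = 109 W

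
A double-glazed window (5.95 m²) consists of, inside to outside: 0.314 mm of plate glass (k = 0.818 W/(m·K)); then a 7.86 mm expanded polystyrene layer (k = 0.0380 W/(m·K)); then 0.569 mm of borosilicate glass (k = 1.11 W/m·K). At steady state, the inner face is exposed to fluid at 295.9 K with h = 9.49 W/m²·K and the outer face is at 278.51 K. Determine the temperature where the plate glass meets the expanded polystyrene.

T = 290.0 K

Treat each layer as a resistance in series:
  R_conv,in = 1/(hA) = 1/(9.49·5.95) = 0.01771 K/W
  R_plate glass = L/(kA) = 3.14×10^-4/(0.818·5.95) = 6.451×10^-5 K/W
  R_expanded polystyrene = L/(kA) = 0.00786/(0.0380·5.95) = 0.03476 K/W
  R_borosilicate glass = L/(kA) = 5.69×10^-4/(1.11·5.95) = 8.615×10^-5 K/W
ΣR = 0.01771 + 6.451×10^-5 + 0.03476 + 8.615×10^-5 = 0.05262 K/W
Q = ΔT/ΣR = (295.9 K − 278.51 K)/0.05262 = 330.5 W
From the inner boundary to the plate glass/expanded polystyrene interface, ΣR_partial = 0.01777 K/W.
T_interface = T_in − Q·ΣR_partial = 295.9 K − (330.5)(0.01777) = 290.0 K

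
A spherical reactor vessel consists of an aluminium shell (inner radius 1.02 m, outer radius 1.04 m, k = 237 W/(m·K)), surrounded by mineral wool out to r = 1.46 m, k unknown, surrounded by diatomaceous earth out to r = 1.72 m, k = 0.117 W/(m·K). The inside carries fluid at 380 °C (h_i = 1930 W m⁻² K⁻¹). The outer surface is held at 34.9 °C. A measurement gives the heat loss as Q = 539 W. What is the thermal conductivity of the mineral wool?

k = 0.0386 W/m·K

ΣR = ΔT/Q = |380 − 34.9|/539 = 0.6403 K/W
Known resistances:
  R_conv,in = 1/(4πr²h) = 1/(4π·1.02²·1930) = 3.963×10^-5 K/W
  R_aluminium = (1/1.02 − 1/1.04)/(4πk) = 0.01885/(4π·237) = 6.331×10^-6 K/W
  R_diatomaceous earth = (1/1.46 − 1/1.72)/(4πk) = 0.1035/(4π·0.117) = 0.07042 K/W
R_mineral wool = ΣR − ΣR_known = 0.6403 − 0.07047 = 0.5698 K/W
(1/r₁−1/r₂)/(4πk) = 0.5698 ⇒ k = 0.2766/(4π·0.5698) = 0.0386 W/m·K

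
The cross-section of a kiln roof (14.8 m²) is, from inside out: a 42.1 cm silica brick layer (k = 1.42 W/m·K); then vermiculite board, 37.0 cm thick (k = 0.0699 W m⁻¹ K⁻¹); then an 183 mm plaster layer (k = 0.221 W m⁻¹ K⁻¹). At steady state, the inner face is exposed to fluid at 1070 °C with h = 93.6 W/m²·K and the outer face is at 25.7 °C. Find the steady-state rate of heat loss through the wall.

Resistance network (inner→outer):
  R_conv,in = 1/(hA) = 1/(93.6·14.8) = 7.219×10^-4 K/W
  R_silica brick = L/(kA) = 0.421/(1.42·14.8) = 0.02003 K/W
  R_vermiculite board = L/(kA) = 0.370/(0.0699·14.8) = 0.3577 K/W
  R_plaster = L/(kA) = 0.183/(0.221·14.8) = 0.05595 K/W
ΣR = 7.219×10^-4 + 0.02003 + 0.3577 + 0.05595 = 0.4344 K/W
Q = ΔT/ΣR = (1070 °C − 25.7 °C)/0.4344 = 2400 W

Q = 2.40 kW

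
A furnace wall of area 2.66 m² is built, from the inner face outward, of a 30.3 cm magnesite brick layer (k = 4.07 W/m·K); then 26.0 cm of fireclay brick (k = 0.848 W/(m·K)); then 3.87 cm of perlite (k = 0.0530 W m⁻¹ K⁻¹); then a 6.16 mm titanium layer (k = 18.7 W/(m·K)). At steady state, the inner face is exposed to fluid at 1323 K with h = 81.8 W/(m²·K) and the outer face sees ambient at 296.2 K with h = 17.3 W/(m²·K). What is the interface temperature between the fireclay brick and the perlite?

Resistance network (inner→outer):
  R_conv,in = 1/(hA) = 1/(81.8·2.66) = 0.004596 K/W
  R_magnesite brick = L/(kA) = 0.303/(4.07·2.66) = 0.02799 K/W
  R_fireclay brick = L/(kA) = 0.260/(0.848·2.66) = 0.1153 K/W
  R_perlite = L/(kA) = 0.0387/(0.0530·2.66) = 0.2745 K/W
  R_titanium = L/(kA) = 0.00616/(18.7·2.66) = 1.238×10^-4 K/W
  R_conv,out = 1/(hA) = 1/(17.3·2.66) = 0.02173 K/W
ΣR = 0.004596 + 0.02799 + 0.1153 + 0.2745 + 1.238×10^-4 + 0.02173 = 0.4442 K/W
Q = ΔT/ΣR = (1323 K − 296.2 K)/0.4442 = 2312 W
From the inner boundary to the fireclay brick/perlite interface, ΣR_partial = 0.1479 K/W.
T_interface = T_in − Q·ΣR_partial = 1323 K − (2312)(0.1479) = 981 K

T = 981 K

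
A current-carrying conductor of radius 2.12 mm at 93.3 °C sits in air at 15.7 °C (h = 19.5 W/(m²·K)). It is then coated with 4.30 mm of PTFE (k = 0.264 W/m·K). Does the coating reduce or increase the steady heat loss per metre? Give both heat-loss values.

Critical radius for a cylinder: r_cr = k/h = 0.0135 m = 1.35 cm.
Outer radius after coating: r₂ = 0.00212 + 0.00430 = 0.00642 m.
Since r₁ < r_cr and r₂ ≤ r_cr, the coating moves toward the maximum at r_cr — heat loss rises.
Bare: R = 1/(2πr₁h) = 3.850 m·K/W; Q = 77.6/3.850 = 20.2 W/m.
Coated: R = R_cond + R_conv = 1.939 m·K/W; Q = 77.6/1.939 = 40.0 W/m.

increases: 20.2 → 40.0 W/m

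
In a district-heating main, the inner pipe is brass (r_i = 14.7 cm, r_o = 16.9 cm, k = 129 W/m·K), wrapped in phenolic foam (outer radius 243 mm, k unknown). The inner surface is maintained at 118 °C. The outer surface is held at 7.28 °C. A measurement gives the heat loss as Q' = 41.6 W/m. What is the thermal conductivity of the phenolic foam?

ΣR = ΔT/Q' = |118 − 7.28|/41.6 = 2.662 m·K/W
Known resistances:
  R'_brass = ln(0.169/0.147)/(2πk) = 0.1395/(2π·129) = 1.721×10^-4 m·K/W
R_phenolic foam = ΣR − ΣR_known = 2.662 − 1.721×10^-4 = 2.662 m·K/W
ln(r₂/r₁)/(2πk) = 2.662 ⇒ k = 0.3632/(2π·2.662) = 0.0217 W/m·K

k = 0.0217 W/m·K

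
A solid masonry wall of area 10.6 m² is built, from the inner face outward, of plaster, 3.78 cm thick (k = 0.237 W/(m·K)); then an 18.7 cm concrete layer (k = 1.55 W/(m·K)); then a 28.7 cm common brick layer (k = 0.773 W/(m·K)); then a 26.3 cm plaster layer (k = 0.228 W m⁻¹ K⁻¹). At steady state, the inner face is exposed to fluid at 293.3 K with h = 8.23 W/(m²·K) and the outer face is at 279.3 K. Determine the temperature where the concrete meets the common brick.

T = 290.4 K

Treat each layer as a resistance in series:
  R_conv,in = 1/(hA) = 1/(8.23·10.6) = 0.01146 K/W
  R_plaster = L/(kA) = 0.0378/(0.237·10.6) = 0.01505 K/W
  R_concrete = L/(kA) = 0.187/(1.55·10.6) = 0.01138 K/W
  R_common brick = L/(kA) = 0.287/(0.773·10.6) = 0.03503 K/W
  R_plaster = L/(kA) = 0.263/(0.228·10.6) = 0.1088 K/W
ΣR = 0.01146 + 0.01505 + 0.01138 + 0.03503 + 0.1088 = 0.1817 K/W
Q = ΔT/ΣR = (293.3 K − 279.3 K)/0.1817 = 77.05 W
From the inner boundary to the concrete/common brick interface, ΣR_partial = 0.03789 K/W.
T_interface = T_in − Q·ΣR_partial = 293.3 K − (77.05)(0.03789) = 290.4 K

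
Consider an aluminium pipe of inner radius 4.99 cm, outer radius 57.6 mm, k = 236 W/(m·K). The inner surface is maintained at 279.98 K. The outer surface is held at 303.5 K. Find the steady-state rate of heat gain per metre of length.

Q' = 2πk·ΔT/ln(r₂/r₁) = 2π × 236 × 23.52 / ln(0.0576/0.0499) = 2.43×10^5 W/m

Q' = 243 kW/m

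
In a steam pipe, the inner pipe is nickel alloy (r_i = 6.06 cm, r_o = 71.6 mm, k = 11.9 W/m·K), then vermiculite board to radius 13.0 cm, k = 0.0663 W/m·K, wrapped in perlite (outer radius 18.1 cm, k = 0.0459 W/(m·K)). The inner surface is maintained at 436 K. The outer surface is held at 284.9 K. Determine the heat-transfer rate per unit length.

Q' = 58.5 W/m

Series thermal resistances, inner to outer:
  R'_nickel alloy = ln(0.0716/0.0606)/(2πk) = 0.1668/(2π·11.9) = 0.002231 m·K/W
  R'_vermiculite board = ln(0.130/0.0716)/(2πk) = 0.5964/(2π·0.0663) = 1.432 m·K/W
  R'_perlite = ln(0.181/0.130)/(2πk) = 0.3310/(2π·0.0459) = 1.148 m·K/W
ΣR = 0.002231 + 1.432 + 1.148 = 2.582 m·K/W
Q' = ΔT/ΣR = (436 K − 284.9 K)/2.582 = 58.5 W/m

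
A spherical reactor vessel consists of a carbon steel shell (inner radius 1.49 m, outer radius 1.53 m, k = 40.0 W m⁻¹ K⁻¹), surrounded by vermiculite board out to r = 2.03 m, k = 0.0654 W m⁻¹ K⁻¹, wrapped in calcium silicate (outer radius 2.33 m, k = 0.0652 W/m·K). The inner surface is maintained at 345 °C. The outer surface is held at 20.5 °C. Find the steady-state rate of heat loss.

Q = 1190 W

Series thermal resistances, inner to outer:
  R_carbon steel = (1/1.49 − 1/1.53)/(4πk) = 0.01755/(4π·40.0) = 3.491×10^-5 K/W
  R_vermiculite board = (1/1.53 − 1/2.03)/(4πk) = 0.1610/(4π·0.0654) = 0.1959 K/W
  R_calcium silicate = (1/2.03 − 1/2.33)/(4πk) = 0.06343/(4π·0.0652) = 0.07741 K/W
ΣR = 3.491×10^-5 + 0.1959 + 0.07741 = 0.2733 K/W
Q = ΔT/ΣR = (345 °C − 20.5 °C)/0.2733 = 1190 W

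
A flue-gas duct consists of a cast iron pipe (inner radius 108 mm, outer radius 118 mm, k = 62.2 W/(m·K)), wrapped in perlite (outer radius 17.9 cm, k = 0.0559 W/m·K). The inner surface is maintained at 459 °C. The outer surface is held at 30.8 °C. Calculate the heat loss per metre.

Treat each layer as a resistance in series:
  R'_cast iron = ln(0.118/0.108)/(2πk) = 0.08855/(2π·62.2) = 2.266×10^-4 m·K/W
  R'_perlite = ln(0.179/0.118)/(2πk) = 0.4167/(2π·0.0559) = 1.186 m·K/W
ΣR = 2.266×10^-4 + 1.186 = 1.186 m·K/W
Q' = ΔT/ΣR = (459 °C − 30.8 °C)/1.186 = 361 W/m

Q' = 361 W/m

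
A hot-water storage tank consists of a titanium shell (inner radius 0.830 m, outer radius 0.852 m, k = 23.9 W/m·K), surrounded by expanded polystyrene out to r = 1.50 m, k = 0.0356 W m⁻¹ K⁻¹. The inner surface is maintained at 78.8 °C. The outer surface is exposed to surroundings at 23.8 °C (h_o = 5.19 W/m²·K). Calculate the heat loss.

Resistance network (inner→outer):
  R_titanium = (1/0.830 − 1/0.852)/(4πk) = 0.03111/(4π·23.9) = 1.036×10^-4 K/W
  R_expanded polystyrene = (1/0.852 − 1/1.50)/(4πk) = 0.5070/(4π·0.0356) = 1.133 K/W
  R_conv,out = 1/(4πr²h) = 1/(4π·1.50²·5.19) = 0.006815 K/W
ΣR = 1.036×10^-4 + 1.133 + 0.006815 = 1.140 K/W
Q = ΔT/ΣR = (78.8 °C − 23.8 °C)/1.140 = 48.2 W

Q = 48.2 W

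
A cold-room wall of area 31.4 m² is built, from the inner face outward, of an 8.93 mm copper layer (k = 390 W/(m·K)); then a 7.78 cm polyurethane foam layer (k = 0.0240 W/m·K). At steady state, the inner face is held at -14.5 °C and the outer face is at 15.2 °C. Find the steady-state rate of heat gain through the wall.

Q = 288 W

Series thermal resistances, inner to outer:
  R_copper = L/(kA) = 0.00893/(390·31.4) = 7.292×10^-7 K/W
  R_polyurethane foam = L/(kA) = 0.0778/(0.0240·31.4) = 0.1032 K/W
ΣR = 7.292×10^-7 + 0.1032 = 0.1032 K/W
Q = ΔT/ΣR = (-14.5 °C − 15.2 °C)/0.1032 = -288 W
(Negative Q ⇒ heat flows inward; heat gain = 288 W.)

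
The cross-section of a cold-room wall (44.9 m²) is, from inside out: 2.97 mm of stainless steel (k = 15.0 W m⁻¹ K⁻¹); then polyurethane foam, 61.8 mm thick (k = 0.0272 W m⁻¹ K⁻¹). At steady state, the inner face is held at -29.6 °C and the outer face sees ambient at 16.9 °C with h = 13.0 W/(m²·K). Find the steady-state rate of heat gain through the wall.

Resistance network (inner→outer):
  R_stainless steel = L/(kA) = 0.00297/(15.0·44.9) = 4.410×10^-6 K/W
  R_polyurethane foam = L/(kA) = 0.0618/(0.0272·44.9) = 0.05060 K/W
  R_conv,out = 1/(hA) = 1/(13.0·44.9) = 0.001713 K/W
ΣR = 4.410×10^-6 + 0.05060 + 0.001713 = 0.05232 K/W
Q = ΔT/ΣR = (-29.6 °C − 16.9 °C)/0.05232 = -889 W
(Negative Q ⇒ heat flows inward; heat gain = 889 W.)

Q = 889 W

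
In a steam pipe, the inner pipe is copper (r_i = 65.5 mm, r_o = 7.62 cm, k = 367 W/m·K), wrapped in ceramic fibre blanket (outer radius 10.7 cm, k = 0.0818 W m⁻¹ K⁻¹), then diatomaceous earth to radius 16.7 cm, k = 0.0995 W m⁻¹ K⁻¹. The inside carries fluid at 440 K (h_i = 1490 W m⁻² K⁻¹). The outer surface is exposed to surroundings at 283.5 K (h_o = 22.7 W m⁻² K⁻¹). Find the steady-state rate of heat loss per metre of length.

Resistance network (inner→outer):
  R'_conv,in = 1/(2πr h) = 1/(2π·0.0655·1490) = 0.001631 m·K/W
  R'_copper = ln(0.0762/0.0655)/(2πk) = 0.1513/(2π·367) = 6.562×10^-5 m·K/W
  R'_ceramic fibre blanket = ln(0.107/0.0762)/(2πk) = 0.3395/(2π·0.0818) = 0.6605 m·K/W
  R'_diatomaceous earth = ln(0.167/0.107)/(2πk) = 0.4452/(2π·0.0995) = 0.7121 m·K/W
  R'_conv,out = 1/(2πr h) = 1/(2π·0.167·22.7) = 0.04198 m·K/W
ΣR = 0.001631 + 6.562×10^-5 + 0.6605 + 0.7121 + 0.04198 = 1.416 m·K/W
Q' = ΔT/ΣR = (440 K − 283.5 K)/1.416 = 111 W/m

Q' = 111 W/m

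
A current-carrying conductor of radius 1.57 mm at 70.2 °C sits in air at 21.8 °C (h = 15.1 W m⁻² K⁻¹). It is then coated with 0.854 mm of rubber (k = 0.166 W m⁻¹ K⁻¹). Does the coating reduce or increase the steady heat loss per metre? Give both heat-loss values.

increases: 7.21 → 10.2 W/m

Critical radius for a cylinder: r_cr = k/h = 0.0110 m = 1.10 cm.
Outer radius after coating: r₂ = 0.00157 + 8.54×10^-4 = 0.002424 m.
Since r₁ < r_cr and r₂ ≤ r_cr, the coating moves toward the maximum at r_cr — heat loss rises.
Bare: R = 1/(2πr₁h) = 6.713 m·K/W; Q = 48.4/6.713 = 7.21 W/m.
Coated: R = R_cond + R_conv = 4.765 m·K/W; Q = 48.4/4.765 = 10.2 W/m.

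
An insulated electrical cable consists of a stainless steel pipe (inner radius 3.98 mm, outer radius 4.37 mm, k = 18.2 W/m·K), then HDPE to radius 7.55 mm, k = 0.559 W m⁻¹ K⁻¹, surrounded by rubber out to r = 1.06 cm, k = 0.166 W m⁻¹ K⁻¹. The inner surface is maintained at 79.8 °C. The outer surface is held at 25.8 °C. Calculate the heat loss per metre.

Resistance network (inner→outer):
  R'_stainless steel = ln(0.00437/0.00398)/(2πk) = 0.09348/(2π·18.2) = 8.175×10^-4 m·K/W
  R'_HDPE = ln(0.00755/0.00437)/(2πk) = 0.5468/(2π·0.559) = 0.1557 m·K/W
  R'_rubber = ln(0.0106/0.00755)/(2πk) = 0.3393/(2π·0.166) = 0.3253 m·K/W
ΣR = 8.175×10^-4 + 0.1557 + 0.3253 = 0.4818 m·K/W
Q' = ΔT/ΣR = (79.8 °C − 25.8 °C)/0.4818 = 112 W/m

Q' = 112 W/m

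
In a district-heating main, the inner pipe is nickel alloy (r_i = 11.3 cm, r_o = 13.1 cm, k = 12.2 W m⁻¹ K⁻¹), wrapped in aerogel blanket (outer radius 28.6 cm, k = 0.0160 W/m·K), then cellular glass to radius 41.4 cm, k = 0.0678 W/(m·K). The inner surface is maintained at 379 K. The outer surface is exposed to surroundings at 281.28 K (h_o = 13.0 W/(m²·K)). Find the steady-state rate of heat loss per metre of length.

Q' = 11.3 W/m

Resistance network (inner→outer):
  R'_nickel alloy = ln(0.131/0.113)/(2πk) = 0.1478/(2π·12.2) = 0.001928 m·K/W
  R'_aerogel blanket = ln(0.286/0.131)/(2πk) = 0.7808/(2π·0.0160) = 7.767 m·K/W
  R'_cellular glass = ln(0.414/0.286)/(2πk) = 0.3699/(2π·0.0678) = 0.8682 m·K/W
  R'_conv,out = 1/(2πr h) = 1/(2π·0.414·13.0) = 0.02957 m·K/W
ΣR = 0.001928 + 7.767 + 0.8682 + 0.02957 = 8.667 m·K/W
Q' = ΔT/ΣR = (379 K − 281.28 K)/8.667 = 11.3 W/m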